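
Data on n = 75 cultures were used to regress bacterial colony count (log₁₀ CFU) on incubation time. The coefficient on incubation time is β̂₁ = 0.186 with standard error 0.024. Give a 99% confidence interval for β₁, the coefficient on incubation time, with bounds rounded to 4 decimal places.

df = n − 2 = 75 − 2 = 73.
t* = t_{0.005, 73} = 2.644869.
Margin = t* × SE = 2.644869 × 0.024 = 0.063477.
CI: 0.186 ± 0.063477 → (0.1225, 0.2495).
With 99% confidence, each one-unit increase in incubation time is associated with a change of between 0.1225 and 0.2495 log₁₀ CFU in bacterial colony count.

(0.1225, 0.2495)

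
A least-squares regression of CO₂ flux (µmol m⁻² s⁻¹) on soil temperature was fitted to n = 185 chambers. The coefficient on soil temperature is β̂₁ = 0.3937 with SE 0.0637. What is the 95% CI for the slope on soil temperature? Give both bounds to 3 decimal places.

(0.268, 0.519)

df = n − 2 = 185 − 2 = 183.
t* = t_{0.025, 183} = 1.973012.
Margin = t* × SE = 1.973012 × 0.0637 = 0.12568.
CI: 0.3937 ± 0.12568 → (0.268, 0.519).
With 95% confidence, each one-unit increase in soil temperature is associated with a change of between 0.268 and 0.519 µmol m⁻² s⁻¹ in CO₂ flux.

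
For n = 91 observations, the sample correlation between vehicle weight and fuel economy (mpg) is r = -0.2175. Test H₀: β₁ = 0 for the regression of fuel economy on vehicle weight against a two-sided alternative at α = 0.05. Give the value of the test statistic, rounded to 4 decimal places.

t = -2.1022

t = r·√(n − 2)/√(1 − r²) = -0.2175·√89/√0.952694 = -2.1022.
df = n − 2 = 89.
Two-sided p ≈ 0.0384, which is < 0.05, so reject H₀.
There is evidence of a linear association between vehicle weight and fuel economy.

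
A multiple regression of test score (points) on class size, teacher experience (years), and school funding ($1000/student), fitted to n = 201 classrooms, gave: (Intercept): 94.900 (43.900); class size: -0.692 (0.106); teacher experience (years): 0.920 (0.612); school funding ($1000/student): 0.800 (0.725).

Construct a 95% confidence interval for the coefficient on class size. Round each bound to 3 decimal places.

Read off: b = -0.692, SE = 0.106 for class size.
df = n − k − 1 = 201 − 3 − 1 = 197.
t* = t_{0.025, 197} = 1.972079.
Margin = t* × SE = 1.972079 × 0.106 = 0.20904.
CI: -0.692 ± 0.20904 → (-0.901, -0.483).

(-0.901, -0.483)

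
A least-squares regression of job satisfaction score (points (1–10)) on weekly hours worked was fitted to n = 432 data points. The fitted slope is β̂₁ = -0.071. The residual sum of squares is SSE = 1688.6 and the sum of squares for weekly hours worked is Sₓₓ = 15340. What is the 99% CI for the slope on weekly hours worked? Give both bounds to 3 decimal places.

MSE = SSE/(n − 2) = 1688.6/430 = 3.92698.
SE(β̂₁) = √(MSE/Sₓₓ) = √(3.92698/15340) = 0.0159999.
df = n − 2 = 430.
t* = t_{0.005, 430} = 2.587311.
Margin = t* × SE = 2.587311 × 0.0159999 = 0.04140.
CI: -0.071 ± 0.04140 → (-0.112, -0.030).
With 99% confidence, each one-unit increase in weekly hours worked is associated with a change of between -0.112 and -0.030 points (1–10) in job satisfaction score.

(-0.112, -0.030)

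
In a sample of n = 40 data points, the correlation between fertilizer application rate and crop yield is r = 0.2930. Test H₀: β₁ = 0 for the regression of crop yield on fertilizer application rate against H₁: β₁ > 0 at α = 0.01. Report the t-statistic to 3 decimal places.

t = r·√(n − 2)/√(1 − r²) = 0.2930·√38/√0.914151 = 1.889.
df = n − 2 = 38.
One-sided p ≈ 0.0333, which is ≥ 0.01, so fail to reject H₀.
The data do not give significant evidence of a linear association between fertilizer application rate and crop yield.

t = 1.889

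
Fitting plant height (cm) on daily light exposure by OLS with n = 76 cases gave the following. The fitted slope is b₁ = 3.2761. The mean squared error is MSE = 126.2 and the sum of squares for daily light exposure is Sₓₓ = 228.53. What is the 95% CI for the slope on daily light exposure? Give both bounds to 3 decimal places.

SE(b₁) = √(MSE/Sₓₓ) = √(126.2/228.53) = 0.743118.
df = n − 2 = 74.
t* = t_{0.025, 74} = 1.992543.
Margin = t* × SE = 1.992543 × 0.743118 = 1.48070.
CI: 3.2761 ± 1.48070 → (1.795, 4.757).
With 95% confidence, each one-unit increase in daily light exposure is associated with a change of between 1.795 and 4.757 cm in plant height.

(1.795, 4.757)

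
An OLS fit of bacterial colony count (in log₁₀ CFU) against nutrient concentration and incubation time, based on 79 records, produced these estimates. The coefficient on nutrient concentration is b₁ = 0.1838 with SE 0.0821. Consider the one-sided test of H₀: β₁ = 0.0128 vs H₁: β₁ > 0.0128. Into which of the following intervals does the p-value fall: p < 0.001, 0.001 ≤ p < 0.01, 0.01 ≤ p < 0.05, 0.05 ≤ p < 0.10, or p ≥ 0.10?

0.01 ≤ p < 0.05

t = (0.1838 − 0.0128) / 0.0821 = 2.083.
df = n − k − 1 = 79 − 2 − 1 = 76.
One-sided p = P(T_{76} > t) ≈ 0.0203.
So 0.01 ≤ p < 0.05.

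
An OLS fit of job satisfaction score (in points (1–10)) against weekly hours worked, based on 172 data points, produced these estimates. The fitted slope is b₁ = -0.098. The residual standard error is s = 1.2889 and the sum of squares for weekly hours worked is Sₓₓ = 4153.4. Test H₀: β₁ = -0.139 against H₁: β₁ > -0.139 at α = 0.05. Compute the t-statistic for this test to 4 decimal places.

t = 2.0501

SE(b₁) = s/√Sₓₓ = 1.2889/√4153.4 = 0.0199994.
t = (-0.098 − (-0.139)) / 0.0199994 = 2.0501.
df = n − 2 = 170.
One-sided p ≈ 0.0209, which is < 0.05, so reject H₀.
There is evidence that the true slope on weekly hours worked exceeds -0.139 points (1–10) per unit.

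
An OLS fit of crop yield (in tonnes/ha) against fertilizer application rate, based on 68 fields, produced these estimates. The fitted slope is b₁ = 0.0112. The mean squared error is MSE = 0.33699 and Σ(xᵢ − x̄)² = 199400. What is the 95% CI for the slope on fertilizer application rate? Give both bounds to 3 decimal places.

(0.009, 0.014)

SE(b₁) = √(MSE/Sₓₓ) = √(0.33699/199400) = 0.00130001.
df = n − 2 = 66.
t* = t_{0.025, 66} = 1.996564.
Margin = t* × SE = 1.996564 × 0.00130001 = 0.00260.
CI: 0.0112 ± 0.00260 → (0.009, 0.014).
With 95% confidence, each one-unit increase in fertilizer application rate is associated with a change of between 0.009 and 0.014 tonnes/ha in crop yield.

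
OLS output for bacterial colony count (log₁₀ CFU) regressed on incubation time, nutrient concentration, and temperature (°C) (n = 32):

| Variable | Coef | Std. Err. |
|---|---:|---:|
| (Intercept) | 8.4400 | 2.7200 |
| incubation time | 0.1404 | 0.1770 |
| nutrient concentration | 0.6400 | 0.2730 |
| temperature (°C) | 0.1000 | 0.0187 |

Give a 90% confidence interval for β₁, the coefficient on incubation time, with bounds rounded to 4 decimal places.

Read off: b = 0.1404, SE = 0.1770 for incubation time.
df = n − k − 1 = 32 − 3 − 1 = 28.
t* = t_{0.05, 28} = 1.701131.
Margin = t* × SE = 1.701131 × 0.1770 = 0.301100.
CI: 0.1404 ± 0.301100 → (-0.1607, 0.4415).

(-0.1607, 0.4415)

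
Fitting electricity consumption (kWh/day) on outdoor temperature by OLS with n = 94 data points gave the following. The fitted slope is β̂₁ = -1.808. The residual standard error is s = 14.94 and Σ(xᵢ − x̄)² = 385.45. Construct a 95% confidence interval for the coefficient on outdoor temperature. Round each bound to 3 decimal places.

SE(β̂₁) = s/√Sₓₓ = 14.94/√385.45 = 0.760968.
df = n − 2 = 92.
t* = t_{0.025, 92} = 1.986086.
Margin = t* × SE = 1.986086 × 0.760968 = 1.51135.
CI: -1.808 ± 1.51135 → (-3.319, -0.297).
With 95% confidence, each one-unit increase in outdoor temperature is associated with a change of between -3.319 and -0.297 kWh/day in electricity consumption.

(-3.319, -0.297)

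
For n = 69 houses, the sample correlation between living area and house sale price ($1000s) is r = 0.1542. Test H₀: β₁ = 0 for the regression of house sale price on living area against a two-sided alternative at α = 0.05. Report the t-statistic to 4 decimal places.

t = 1.2775

t = r·√(n − 2)/√(1 − r²) = 0.1542·√67/√0.976222 = 1.2775.
df = n − 2 = 67.
Two-sided p ≈ 0.2058, which is ≥ 0.05, so fail to reject H₀.
The data do not give significant evidence of a linear association between living area and house sale price.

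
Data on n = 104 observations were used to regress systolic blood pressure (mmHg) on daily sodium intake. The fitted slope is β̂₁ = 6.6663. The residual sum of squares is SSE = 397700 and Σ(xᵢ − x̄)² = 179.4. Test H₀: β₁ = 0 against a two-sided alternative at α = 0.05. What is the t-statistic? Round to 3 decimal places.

t = 1.430

MSE = SSE/(n − 2) = 397700/102 = 3899.02.
SE(β̂₁) = √(MSE/Sₓₓ) = √(3899.02/179.4) = 4.66194.
t = 6.6663 / 4.66194 = 1.430.
df = n − 2 = 102.
Two-sided p ≈ 0.1558, which is ≥ 0.05, so fail to reject H₀.
The data do not give significant evidence of an association between daily sodium intake and systolic blood pressure.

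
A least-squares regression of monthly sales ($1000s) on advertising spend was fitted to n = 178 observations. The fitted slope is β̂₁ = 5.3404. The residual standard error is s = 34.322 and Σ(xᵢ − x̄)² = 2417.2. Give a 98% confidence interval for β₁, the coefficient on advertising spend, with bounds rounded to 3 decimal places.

SE(β̂₁) = s/√Sₓₓ = 34.322/√2417.2 = 0.698098.
df = n − 2 = 176.
t* = t_{0.01, 176} = 2.347722.
Margin = t* × SE = 2.347722 × 0.698098 = 1.63894.
CI: 5.3404 ± 1.63894 → (3.701, 6.979).
With 98% confidence, each one-unit increase in advertising spend is associated with a change of between 3.701 and 6.979 $1000s in monthly sales.

(3.701, 6.979)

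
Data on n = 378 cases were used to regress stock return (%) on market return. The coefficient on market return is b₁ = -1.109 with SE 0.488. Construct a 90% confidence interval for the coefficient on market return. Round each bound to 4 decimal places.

df = n − 2 = 378 − 2 = 376.
t* = t_{0.05, 376} = 1.648916.
Margin = t* × SE = 1.648916 × 0.488 = 0.804671.
CI: -1.109 ± 0.804671 → (-1.9137, -0.3043).
With 90% confidence, each one-unit increase in market return is associated with a change of between -1.9137 and -0.3043 % in stock return.

(-1.9137, -0.3043)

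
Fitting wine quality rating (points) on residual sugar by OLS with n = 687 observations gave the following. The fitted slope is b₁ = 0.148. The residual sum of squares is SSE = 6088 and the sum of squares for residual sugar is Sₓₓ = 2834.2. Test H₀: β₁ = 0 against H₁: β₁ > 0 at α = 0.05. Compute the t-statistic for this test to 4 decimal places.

MSE = SSE/(n − 2) = 6088/685 = 8.88759.
SE(b₁) = √(MSE/Sₓₓ) = √(8.88759/2834.2) = 0.0559986.
t = 0.148 / 0.0559986 = 2.6429.
df = n − 2 = 685.
One-sided p ≈ 0.0042, which is < 0.05, so reject H₀.
There is evidence that the true slope on residual sugar is positive.

t = 2.6429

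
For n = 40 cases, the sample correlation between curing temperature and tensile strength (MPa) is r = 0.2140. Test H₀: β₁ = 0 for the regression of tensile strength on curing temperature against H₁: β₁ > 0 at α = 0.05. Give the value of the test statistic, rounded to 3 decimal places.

t = r·√(n − 2)/√(1 − r²) = 0.2140·√38/√0.954204 = 1.350.
df = n − 2 = 38.
One-sided p ≈ 0.0924, which is ≥ 0.05, so fail to reject H₀.
The data do not give significant evidence of a linear association between curing temperature and tensile strength.

t = 1.350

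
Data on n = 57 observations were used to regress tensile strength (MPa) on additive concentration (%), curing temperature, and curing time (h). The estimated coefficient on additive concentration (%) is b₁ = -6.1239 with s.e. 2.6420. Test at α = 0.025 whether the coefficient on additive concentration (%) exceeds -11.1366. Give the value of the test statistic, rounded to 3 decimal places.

H₀: β₁ = -11.1366 vs H₁: β₁ > -11.1366.
t = (b₁ − β₁⁰)/SE = (-6.1239 − (-11.1366)) / 2.6420 = 1.897.
df = n − k − 1 = 57 − 3 − 1 = 53.
One-sided p ≈ 0.0316, which is ≥ 0.025, so fail to reject H₀.
The data do not give significant evidence that the true slope on additive concentration (%) exceeds -11.1366 MPa per unit, holding the other predictors fixed.

t = 1.897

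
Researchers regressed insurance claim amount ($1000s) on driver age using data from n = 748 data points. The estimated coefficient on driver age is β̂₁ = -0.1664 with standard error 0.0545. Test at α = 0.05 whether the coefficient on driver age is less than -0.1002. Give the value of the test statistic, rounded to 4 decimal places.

H₀: β₁ = -0.1002 vs H₁: β₁ < -0.1002.
t = (β̂₁ − β₁⁰)/SE = (-0.1664 − (-0.1002)) / 0.0545 = -1.2147.
df = n − 2 = 748 − 2 = 746.
One-sided p ≈ 0.1124, which is ≥ 0.05, so fail to reject H₀.
The data do not give significant evidence that the true slope on driver age is below -0.1002 $1000s per unit.

t = -1.2147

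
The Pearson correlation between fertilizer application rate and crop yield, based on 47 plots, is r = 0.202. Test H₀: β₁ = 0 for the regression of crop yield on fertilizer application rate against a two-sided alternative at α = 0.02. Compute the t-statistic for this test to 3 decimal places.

t = 1.384

t = r·√(n − 2)/√(1 − r²) = 0.202·√45/√0.959196 = 1.384.
df = n − 2 = 45.
Two-sided p ≈ 0.1733, which is ≥ 0.02, so fail to reject H₀.
The data do not give significant evidence of a linear association between fertilizer application rate and crop yield.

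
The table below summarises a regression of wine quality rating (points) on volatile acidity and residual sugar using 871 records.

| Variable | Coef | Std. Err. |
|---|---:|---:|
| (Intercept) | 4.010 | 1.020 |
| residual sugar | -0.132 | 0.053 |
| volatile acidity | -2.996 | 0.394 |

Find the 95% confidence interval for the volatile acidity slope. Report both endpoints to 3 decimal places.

Read off: b = -2.996, SE = 0.394 for volatile acidity.
df = n − k − 1 = 871 − 2 − 1 = 868.
t* = t_{0.025, 868} = 1.962701.
Margin = t* × SE = 1.962701 × 0.394 = 0.77330.
CI: -2.996 ± 0.77330 → (-3.769, -2.223).

(-3.769, -2.223)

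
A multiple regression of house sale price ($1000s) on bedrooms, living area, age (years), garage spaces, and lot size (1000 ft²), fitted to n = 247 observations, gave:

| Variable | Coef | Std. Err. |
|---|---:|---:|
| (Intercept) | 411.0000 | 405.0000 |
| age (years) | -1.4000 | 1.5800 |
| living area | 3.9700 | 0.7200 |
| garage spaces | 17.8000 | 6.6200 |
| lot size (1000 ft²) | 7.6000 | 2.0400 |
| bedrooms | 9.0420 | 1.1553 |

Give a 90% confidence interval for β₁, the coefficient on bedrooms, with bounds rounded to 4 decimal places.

(7.1344, 10.9496)

Read off: b = 9.0420, SE = 1.1553 for bedrooms.
df = n − k − 1 = 247 − 5 − 1 = 241.
t* = t_{0.05, 241} = 1.651201.
Margin = t* × SE = 1.651201 × 1.1553 = 1.907632.
CI: 9.0420 ± 1.907632 → (7.1344, 10.9496).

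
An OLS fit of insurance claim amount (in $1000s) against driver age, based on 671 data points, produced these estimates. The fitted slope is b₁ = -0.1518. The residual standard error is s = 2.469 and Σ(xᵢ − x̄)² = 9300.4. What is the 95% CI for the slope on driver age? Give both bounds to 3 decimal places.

SE(b₁) = s/√Sₓₓ = 2.469/√9300.4 = 0.0256018.
df = n − 2 = 669.
t* = t_{0.025, 669} = 1.963516.
Margin = t* × SE = 1.963516 × 0.0256018 = 0.05027.
CI: -0.1518 ± 0.05027 → (-0.202, -0.102).
With 95% confidence, each one-unit increase in driver age is associated with a change of between -0.202 and -0.102 $1000s in insurance claim amount.

(-0.202, -0.102)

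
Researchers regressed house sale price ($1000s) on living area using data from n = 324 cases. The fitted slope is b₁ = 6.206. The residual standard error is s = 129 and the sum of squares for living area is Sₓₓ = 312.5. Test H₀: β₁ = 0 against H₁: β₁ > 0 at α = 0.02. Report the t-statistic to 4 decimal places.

SE(b₁) = s/√Sₓₓ = 129/√312.5 = 7.29734.
t = 6.206 / 7.29734 = 0.8504.
df = n − 2 = 322.
One-sided p ≈ 0.1979, which is ≥ 0.02, so fail to reject H₀.
The data do not give significant evidence that the true slope on living area is positive.

t = 0.8504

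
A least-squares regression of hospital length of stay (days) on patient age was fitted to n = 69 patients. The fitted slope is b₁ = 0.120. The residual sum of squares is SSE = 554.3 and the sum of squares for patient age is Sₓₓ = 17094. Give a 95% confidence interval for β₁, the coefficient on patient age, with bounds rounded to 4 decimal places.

MSE = SSE/(n − 2) = 554.3/67 = 8.27313.
SE(b₁) = √(MSE/Sₓₓ) = √(8.27313/17094) = 0.0219995.
df = n − 2 = 67.
t* = t_{0.025, 67} = 1.996008.
Margin = t* × SE = 1.996008 × 0.0219995 = 0.043911.
CI: 0.120 ± 0.043911 → (0.0761, 0.1639).
With 95% confidence, each one-unit increase in patient age is associated with a change of between 0.0761 and 0.1639 days in hospital length of stay.

(0.0761, 0.1639)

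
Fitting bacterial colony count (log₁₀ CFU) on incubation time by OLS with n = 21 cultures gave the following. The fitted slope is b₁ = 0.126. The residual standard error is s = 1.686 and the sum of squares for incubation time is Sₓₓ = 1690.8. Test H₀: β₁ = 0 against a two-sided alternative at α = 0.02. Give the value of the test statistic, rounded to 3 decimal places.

SE(b₁) = s/√Sₓₓ = 1.686/√1690.8 = 0.0410026.
t = 0.126 / 0.0410026 = 3.073.
df = n − 2 = 19.
Two-sided p ≈ 0.0063, which is < 0.02, so reject H₀.
There is evidence that incubation time is associated with bacterial colony count.

t = 3.073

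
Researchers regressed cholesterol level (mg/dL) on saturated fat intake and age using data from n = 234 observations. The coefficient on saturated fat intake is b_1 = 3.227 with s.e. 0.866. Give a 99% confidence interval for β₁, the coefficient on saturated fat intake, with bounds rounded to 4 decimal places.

df = n − k − 1 = 234 − 2 − 1 = 231.
t* = t_{0.005, 231} = 2.59728.
Margin = t* × SE = 2.59728 × 0.866 = 2.249244.
CI: 3.227 ± 2.249244 → (0.9778, 5.4762).
With 99% confidence, each one-unit increase in saturated fat intake is associated with a change of between 0.9778 and 5.4762 mg/dL in cholesterol level, holding the other predictors fixed.

(0.9778, 5.4762)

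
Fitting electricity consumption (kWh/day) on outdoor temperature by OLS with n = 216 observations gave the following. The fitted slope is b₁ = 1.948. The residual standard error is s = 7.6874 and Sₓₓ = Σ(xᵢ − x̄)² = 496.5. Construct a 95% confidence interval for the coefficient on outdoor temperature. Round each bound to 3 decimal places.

SE(b₁) = s/√Sₓₓ = 7.6874/√496.5 = 0.345001.
df = n − 2 = 214.
t* = t_{0.025, 214} = 1.971111.
Margin = t* × SE = 1.971111 × 0.345001 = 0.68003.
CI: 1.948 ± 0.68003 → (1.268, 2.628).
With 95% confidence, each one-unit increase in outdoor temperature is associated with a change of between 1.268 and 2.628 kWh/day in electricity consumption.

(1.268, 2.628)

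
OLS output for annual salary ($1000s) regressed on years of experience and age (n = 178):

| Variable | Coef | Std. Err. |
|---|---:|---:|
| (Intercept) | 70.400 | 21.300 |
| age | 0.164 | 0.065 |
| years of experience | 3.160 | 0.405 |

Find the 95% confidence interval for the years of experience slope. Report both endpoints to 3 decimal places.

(2.361, 3.959)

Read off: b = 3.160, SE = 0.405 for years of experience.
df = n − k − 1 = 178 − 2 − 1 = 175.
t* = t_{0.025, 175} = 1.973612.
Margin = t* × SE = 1.973612 × 0.405 = 0.79931.
CI: 3.160 ± 0.79931 → (2.361, 3.959).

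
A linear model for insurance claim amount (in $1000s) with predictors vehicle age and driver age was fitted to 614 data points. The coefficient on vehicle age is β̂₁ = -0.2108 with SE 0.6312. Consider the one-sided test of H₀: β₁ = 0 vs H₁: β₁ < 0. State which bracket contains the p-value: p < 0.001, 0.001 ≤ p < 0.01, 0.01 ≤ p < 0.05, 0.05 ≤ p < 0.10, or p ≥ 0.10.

t = -0.2108 / 0.6312 = -0.334.
df = n − k − 1 = 614 − 2 − 1 = 611.
One-sided p = P(T_{611} < t) ≈ 0.3693.
So p ≥ 0.10.

p ≥ 0.10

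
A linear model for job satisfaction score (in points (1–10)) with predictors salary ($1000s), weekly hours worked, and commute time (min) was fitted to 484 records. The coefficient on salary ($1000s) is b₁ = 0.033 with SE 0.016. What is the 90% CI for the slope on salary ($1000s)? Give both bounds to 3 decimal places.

df = n − k − 1 = 484 − 3 − 1 = 480.
t* = t_{0.05, 480} = 1.648034.
Margin = t* × SE = 1.648034 × 0.016 = 0.02637.
CI: 0.033 ± 0.02637 → (0.007, 0.059).
With 90% confidence, each one-unit increase in salary ($1000s) is associated with a change of between 0.007 and 0.059 points (1–10) in job satisfaction score, holding the other predictors fixed.

(0.007, 0.059)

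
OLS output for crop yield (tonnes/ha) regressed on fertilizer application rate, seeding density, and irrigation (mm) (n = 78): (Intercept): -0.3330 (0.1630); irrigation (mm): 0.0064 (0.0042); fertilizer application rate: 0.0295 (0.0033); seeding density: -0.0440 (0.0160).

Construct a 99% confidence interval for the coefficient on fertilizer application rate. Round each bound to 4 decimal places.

Read off: b = 0.0295, SE = 0.0033 for fertilizer application rate.
df = n − k − 1 = 78 − 3 − 1 = 74.
t* = t_{0.005, 74} = 2.643913.
Margin = t* × SE = 2.643913 × 0.0033 = 0.008725.
CI: 0.0295 ± 0.008725 → (0.0208, 0.0382).

(0.0208, 0.0382)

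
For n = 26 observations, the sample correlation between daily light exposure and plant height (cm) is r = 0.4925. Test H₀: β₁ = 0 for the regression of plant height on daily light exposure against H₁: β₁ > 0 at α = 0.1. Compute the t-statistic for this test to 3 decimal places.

t = 2.772

t = r·√(n − 2)/√(1 − r²) = 0.4925·√24/√0.757444 = 2.772.
df = n − 2 = 24.
One-sided p ≈ 0.0053, which is < 0.1, so reject H₀.
There is evidence of a linear association between daily light exposure and plant height.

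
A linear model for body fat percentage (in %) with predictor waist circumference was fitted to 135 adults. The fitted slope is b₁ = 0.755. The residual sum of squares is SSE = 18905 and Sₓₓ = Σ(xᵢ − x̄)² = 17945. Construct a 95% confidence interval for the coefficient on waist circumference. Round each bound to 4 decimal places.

MSE = SSE/(n − 2) = 18905/133 = 142.143.
SE(b₁) = √(MSE/Sₓₓ) = √(142.143/17945) = 0.0890002.
df = n − 2 = 133.
t* = t_{0.025, 133} = 1.977961.
Margin = t* × SE = 1.977961 × 0.0890002 = 0.176039.
CI: 0.755 ± 0.176039 → (0.5790, 0.9310).
With 95% confidence, each one-unit increase in waist circumference is associated with a change of between 0.5790 and 0.9310 % in body fat percentage.

(0.5790, 0.9310)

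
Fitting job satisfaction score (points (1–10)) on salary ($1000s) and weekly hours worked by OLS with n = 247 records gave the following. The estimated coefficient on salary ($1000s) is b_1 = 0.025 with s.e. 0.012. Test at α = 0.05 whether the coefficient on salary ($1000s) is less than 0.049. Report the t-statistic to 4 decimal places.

H₀: β₁ = 0.049 vs H₁: β₁ < 0.049.
t = (b_1 − β₁⁰)/SE = (0.025 − 0.049) / 0.012 = -2.0000.
df = n − k − 1 = 247 − 2 − 1 = 244.
One-sided p ≈ 0.0233, which is < 0.05, so reject H₀.
There is evidence that the true slope on salary ($1000s) is below 0.049 points (1–10) per unit, holding the other predictors fixed.

t = -2.0000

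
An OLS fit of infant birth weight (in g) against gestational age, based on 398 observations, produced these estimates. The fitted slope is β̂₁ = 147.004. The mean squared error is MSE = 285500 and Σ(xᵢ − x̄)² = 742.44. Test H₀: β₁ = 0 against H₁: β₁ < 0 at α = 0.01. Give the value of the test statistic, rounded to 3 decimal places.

SE(β̂₁) = √(MSE/Sₓₓ) = √(285500/742.44) = 19.6098.
t = 147.004 / 19.6098 = 7.496.
df = n − 2 = 396.
One-sided p ≈ 1.0000, which is ≥ 0.01, so fail to reject H₀.
The data do not give significant evidence that the true slope on gestational age is negative.

t = 7.496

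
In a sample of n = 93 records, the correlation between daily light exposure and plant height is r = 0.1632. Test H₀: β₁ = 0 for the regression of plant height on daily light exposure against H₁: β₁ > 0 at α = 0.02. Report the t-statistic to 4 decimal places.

t = 1.5780

t = r·√(n − 2)/√(1 − r²) = 0.1632·√91/√0.973366 = 1.5780.
df = n − 2 = 91.
One-sided p ≈ 0.0590, which is ≥ 0.02, so fail to reject H₀.
The data do not give significant evidence of a linear association between daily light exposure and plant height.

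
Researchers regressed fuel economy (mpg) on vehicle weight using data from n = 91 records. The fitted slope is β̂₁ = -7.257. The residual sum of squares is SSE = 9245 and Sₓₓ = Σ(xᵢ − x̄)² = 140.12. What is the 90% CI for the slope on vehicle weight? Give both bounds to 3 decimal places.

(-8.688, -5.826)

MSE = SSE/(n − 2) = 9245/89 = 103.876.
SE(β̂₁) = √(MSE/Sₓₓ) = √(103.876/140.12) = 0.86101.
df = n − 2 = 89.
t* = t_{0.05, 89} = 1.662155.
Margin = t* × SE = 1.662155 × 0.86101 = 1.43113.
CI: -7.257 ± 1.43113 → (-8.688, -5.826).
With 90% confidence, each one-unit increase in vehicle weight is associated with a change of between -8.688 and -5.826 mpg in fuel economy.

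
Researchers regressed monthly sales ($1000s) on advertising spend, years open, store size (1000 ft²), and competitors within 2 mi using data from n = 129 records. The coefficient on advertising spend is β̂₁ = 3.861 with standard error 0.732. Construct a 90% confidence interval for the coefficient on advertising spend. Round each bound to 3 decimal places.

(2.648, 5.074)

df = n − k − 1 = 129 − 4 − 1 = 124.
t* = t_{0.05, 124} = 1.657235.
Margin = t* × SE = 1.657235 × 0.732 = 1.21310.
CI: 3.861 ± 1.21310 → (2.648, 5.074).
With 90% confidence, each one-unit increase in advertising spend is associated with a change of between 2.648 and 5.074 $1000s in monthly sales, holding the other predictors fixed.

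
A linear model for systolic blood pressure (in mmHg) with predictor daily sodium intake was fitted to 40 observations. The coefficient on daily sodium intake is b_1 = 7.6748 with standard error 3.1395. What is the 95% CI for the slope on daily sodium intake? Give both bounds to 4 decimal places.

df = n − 2 = 40 − 2 = 38.
t* = t_{0.025, 38} = 2.024394.
Margin = t* × SE = 2.024394 × 3.1395 = 6.355585.
CI: 7.6748 ± 6.355585 → (1.3192, 14.0304).
With 95% confidence, each one-unit increase in daily sodium intake is associated with a change of between 1.3192 and 14.0304 mmHg in systolic blood pressure.

(1.3192, 14.0304)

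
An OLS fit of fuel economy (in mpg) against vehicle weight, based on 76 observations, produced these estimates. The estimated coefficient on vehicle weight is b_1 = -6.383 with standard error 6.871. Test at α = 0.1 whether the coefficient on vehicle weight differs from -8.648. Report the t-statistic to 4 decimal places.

H₀: β₁ = -8.648 vs H₁: β₁ ≠ -8.648.
t = (b_1 − β₁⁰)/SE = (-6.383 − (-8.648)) / 6.871 = 0.3296.
df = n − 2 = 76 − 2 = 74.
Two-sided p ≈ 0.7426, which is ≥ 0.1, so fail to reject H₀.
The data are consistent with a true slope of -8.648 mpg per unit of vehicle weight.

t = 0.3296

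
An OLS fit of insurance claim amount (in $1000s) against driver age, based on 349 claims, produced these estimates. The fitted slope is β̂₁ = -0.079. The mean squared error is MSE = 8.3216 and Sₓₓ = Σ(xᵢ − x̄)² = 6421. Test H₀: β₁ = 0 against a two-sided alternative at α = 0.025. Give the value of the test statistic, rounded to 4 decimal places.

SE(β̂₁) = √(MSE/Sₓₓ) = √(8.3216/6421) = 0.036.
t = -0.079 / 0.036 = -2.1944.
df = n − 2 = 347.
Two-sided p ≈ 0.0289, which is ≥ 0.025, so fail to reject H₀.
The data do not give significant evidence of an association between driver age and insurance claim amount.

t = -2.1944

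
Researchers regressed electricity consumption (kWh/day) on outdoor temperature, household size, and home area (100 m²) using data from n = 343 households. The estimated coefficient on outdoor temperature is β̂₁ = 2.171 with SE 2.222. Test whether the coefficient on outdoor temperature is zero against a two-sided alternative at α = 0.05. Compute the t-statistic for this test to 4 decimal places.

H₀: β₁ = 0 vs H₁: β₁ ≠ 0.
t = (β̂₁ − β₁⁰)/SE = 2.171 / 2.222 = 0.9770.
df = n − k − 1 = 343 − 3 − 1 = 339.
Two-sided p ≈ 0.3292, which is ≥ 0.05, so fail to reject H₀.
The data do not give significant evidence of an association between outdoor temperature and electricity consumption, after adjusting for the other predictors.

t = 0.9770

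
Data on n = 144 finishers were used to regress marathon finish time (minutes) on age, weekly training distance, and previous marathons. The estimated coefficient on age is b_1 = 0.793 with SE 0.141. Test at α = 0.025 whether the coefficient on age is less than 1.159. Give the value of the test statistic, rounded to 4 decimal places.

t = -2.5957

H₀: β₁ = 1.159 vs H₁: β₁ < 1.159.
t = (b_1 − β₁⁰)/SE = (0.793 − 1.159) / 0.141 = -2.5957.
df = n − k − 1 = 144 − 3 − 1 = 140.
One-sided p ≈ 0.0052, which is < 0.025, so reject H₀.
There is evidence that the true slope on age is below 1.159 minutes per unit, holding the other predictors fixed.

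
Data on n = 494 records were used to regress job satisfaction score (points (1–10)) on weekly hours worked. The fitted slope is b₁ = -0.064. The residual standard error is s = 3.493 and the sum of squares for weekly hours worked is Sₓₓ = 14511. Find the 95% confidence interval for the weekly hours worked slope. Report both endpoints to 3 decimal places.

SE(b₁) = s/√Sₓₓ = 3.493/√14511 = 0.0289968.
df = n − 2 = 492.
t* = t_{0.025, 492} = 1.964797.
Margin = t* × SE = 1.964797 × 0.0289968 = 0.05697.
CI: -0.064 ± 0.05697 → (-0.121, -0.007).
With 95% confidence, each one-unit increase in weekly hours worked is associated with a change of between -0.121 and -0.007 points (1–10) in job satisfaction score.

(-0.121, -0.007)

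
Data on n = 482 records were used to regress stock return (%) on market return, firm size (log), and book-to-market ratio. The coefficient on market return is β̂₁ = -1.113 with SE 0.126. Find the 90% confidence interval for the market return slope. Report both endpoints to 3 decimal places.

(-1.321, -0.905)

df = n − k − 1 = 482 − 3 − 1 = 478.
t* = t_{0.05, 478} = 1.648048.
Margin = t* × SE = 1.648048 × 0.126 = 0.20765.
CI: -1.113 ± 0.20765 → (-1.321, -0.905).
With 90% confidence, each one-unit increase in market return is associated with a change of between -1.321 and -0.905 % in stock return, holding the other predictors fixed.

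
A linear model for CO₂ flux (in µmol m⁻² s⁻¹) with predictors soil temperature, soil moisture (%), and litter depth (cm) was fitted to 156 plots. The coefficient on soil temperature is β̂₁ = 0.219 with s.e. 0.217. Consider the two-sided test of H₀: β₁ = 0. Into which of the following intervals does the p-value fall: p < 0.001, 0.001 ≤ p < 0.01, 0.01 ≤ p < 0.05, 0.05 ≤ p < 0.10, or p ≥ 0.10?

p ≥ 0.10

t = 0.219 / 0.217 = 1.009.
df = n − k − 1 = 156 − 3 − 1 = 152.
Two-sided p = 2·P(T_{152} > |t|) ≈ 0.3145.
So p ≥ 0.10.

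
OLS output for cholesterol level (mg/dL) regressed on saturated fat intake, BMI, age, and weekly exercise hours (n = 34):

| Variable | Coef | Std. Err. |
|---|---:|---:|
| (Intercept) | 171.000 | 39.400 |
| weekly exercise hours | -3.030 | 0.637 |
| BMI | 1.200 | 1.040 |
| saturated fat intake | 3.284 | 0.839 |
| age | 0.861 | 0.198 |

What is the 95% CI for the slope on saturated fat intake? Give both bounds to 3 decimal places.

Read off: b = 3.284, SE = 0.839 for saturated fat intake.
df = n − k − 1 = 34 − 4 − 1 = 29.
t* = t_{0.025, 29} = 2.04523.
Margin = t* × SE = 2.04523 × 0.839 = 1.71595.
CI: 3.284 ± 1.71595 → (1.568, 5.000).

(1.568, 5.000)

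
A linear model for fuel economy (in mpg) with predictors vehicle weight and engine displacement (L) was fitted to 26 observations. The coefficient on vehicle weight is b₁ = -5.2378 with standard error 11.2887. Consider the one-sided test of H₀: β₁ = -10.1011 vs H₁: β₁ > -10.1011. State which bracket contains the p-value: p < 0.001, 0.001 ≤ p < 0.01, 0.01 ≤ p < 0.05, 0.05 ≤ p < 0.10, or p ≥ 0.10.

t = (-5.2378 − (-10.1011)) / 11.2887 = 0.431.
df = n − k − 1 = 26 − 2 − 1 = 23.
One-sided p = P(T_{23} > t) ≈ 0.3353.
So p ≥ 0.10.

p ≥ 0.10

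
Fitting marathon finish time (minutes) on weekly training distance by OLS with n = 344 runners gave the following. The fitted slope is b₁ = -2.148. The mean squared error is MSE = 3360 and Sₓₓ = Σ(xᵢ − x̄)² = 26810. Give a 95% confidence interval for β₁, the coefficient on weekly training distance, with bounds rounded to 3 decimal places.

SE(b₁) = √(MSE/Sₓₓ) = √(3360/26810) = 0.354015.
df = n − 2 = 342.
t* = t_{0.025, 342} = 1.966925.
Margin = t* × SE = 1.966925 × 0.354015 = 0.69632.
CI: -2.148 ± 0.69632 → (-2.844, -1.452).
With 95% confidence, each one-unit increase in weekly training distance is associated with a change of between -2.844 and -1.452 minutes in marathon finish time.

(-2.844, -1.452)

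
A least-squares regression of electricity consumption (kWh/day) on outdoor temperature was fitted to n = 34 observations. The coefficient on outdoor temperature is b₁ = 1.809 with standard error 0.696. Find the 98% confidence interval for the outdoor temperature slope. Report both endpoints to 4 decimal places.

df = n − 2 = 34 − 2 = 32.
t* = t_{0.01, 32} = 2.448678.
Margin = t* × SE = 2.448678 × 0.696 = 1.704280.
CI: 1.809 ± 1.704280 → (0.1047, 3.5133).
With 98% confidence, each one-unit increase in outdoor temperature is associated with a change of between 0.1047 and 3.5133 kWh/day in electricity consumption.

(0.1047, 3.5133)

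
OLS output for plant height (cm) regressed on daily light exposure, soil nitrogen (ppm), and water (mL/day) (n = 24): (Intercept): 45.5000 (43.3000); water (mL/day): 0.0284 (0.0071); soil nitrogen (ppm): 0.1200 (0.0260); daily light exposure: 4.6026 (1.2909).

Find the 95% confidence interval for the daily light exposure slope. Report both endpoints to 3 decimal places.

(1.910, 7.295)

Read off: b = 4.6026, SE = 1.2909 for daily light exposure.
df = n − k − 1 = 24 − 3 − 1 = 20.
t* = t_{0.025, 20} = 2.085963.
Margin = t* × SE = 2.085963 × 1.2909 = 2.69277.
CI: 4.6026 ± 2.69277 → (1.910, 7.295).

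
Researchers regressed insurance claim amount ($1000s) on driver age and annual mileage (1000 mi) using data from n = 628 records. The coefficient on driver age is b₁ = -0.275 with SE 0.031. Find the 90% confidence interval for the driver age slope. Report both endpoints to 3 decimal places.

df = n − k − 1 = 628 − 2 − 1 = 625.
t* = t_{0.05, 625} = 1.647295.
Margin = t* × SE = 1.647295 × 0.031 = 0.05107.
CI: -0.275 ± 0.05107 → (-0.326, -0.224).
With 90% confidence, each one-unit increase in driver age is associated with a change of between -0.326 and -0.224 $1000s in insurance claim amount, holding the other predictors fixed.

(-0.326, -0.224)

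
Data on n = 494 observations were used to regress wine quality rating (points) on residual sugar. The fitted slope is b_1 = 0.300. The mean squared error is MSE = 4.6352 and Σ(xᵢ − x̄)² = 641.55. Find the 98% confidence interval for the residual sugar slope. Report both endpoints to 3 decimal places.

(0.102, 0.498)

SE(b_1) = √(MSE/Sₓₓ) = √(4.6352/641.55) = 0.085.
df = n − 2 = 492.
t* = t_{0.01, 492} = 2.333951.
Margin = t* × SE = 2.333951 × 0.085 = 0.19839.
CI: 0.300 ± 0.19839 → (0.102, 0.498).
With 98% confidence, each one-unit increase in residual sugar is associated with a change of between 0.102 and 0.498 points in wine quality rating.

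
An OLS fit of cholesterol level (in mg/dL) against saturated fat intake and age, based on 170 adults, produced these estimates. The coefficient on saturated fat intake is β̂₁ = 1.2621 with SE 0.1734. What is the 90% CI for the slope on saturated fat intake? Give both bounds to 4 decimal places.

df = n − k − 1 = 170 − 2 − 1 = 167.
t* = t_{0.05, 167} = 1.654029.
Margin = t* × SE = 1.654029 × 0.1734 = 0.286809.
CI: 1.2621 ± 0.286809 → (0.9753, 1.5489).
With 90% confidence, each one-unit increase in saturated fat intake is associated with a change of between 0.9753 and 1.5489 mg/dL in cholesterol level, holding the other predictors fixed.

(0.9753, 1.5489)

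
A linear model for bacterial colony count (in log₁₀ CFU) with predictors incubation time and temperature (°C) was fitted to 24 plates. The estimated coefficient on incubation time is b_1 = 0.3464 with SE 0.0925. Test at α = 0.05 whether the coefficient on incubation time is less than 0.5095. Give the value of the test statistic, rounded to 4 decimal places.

H₀: β₁ = 0.5095 vs H₁: β₁ < 0.5095.
t = (b_1 − β₁⁰)/SE = (0.3464 − 0.5095) / 0.0925 = -1.7632.
df = n − k − 1 = 24 − 2 − 1 = 21.
One-sided p ≈ 0.0462, which is < 0.05, so reject H₀.
There is evidence that the true slope on incubation time is below 0.5095 log₁₀ CFU per unit, holding the other predictors fixed.

t = -1.7632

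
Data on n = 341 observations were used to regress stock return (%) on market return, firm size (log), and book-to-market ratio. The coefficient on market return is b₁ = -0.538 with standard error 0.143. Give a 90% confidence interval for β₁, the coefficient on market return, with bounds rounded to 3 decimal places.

df = n − k − 1 = 341 − 3 − 1 = 337.
t* = t_{0.05, 337} = 1.649388.
Margin = t* × SE = 1.649388 × 0.143 = 0.23586.
CI: -0.538 ± 0.23586 → (-0.774, -0.302).
With 90% confidence, each one-unit increase in market return is associated with a change of between -0.774 and -0.302 % in stock return, holding the other predictors fixed.

(-0.774, -0.302)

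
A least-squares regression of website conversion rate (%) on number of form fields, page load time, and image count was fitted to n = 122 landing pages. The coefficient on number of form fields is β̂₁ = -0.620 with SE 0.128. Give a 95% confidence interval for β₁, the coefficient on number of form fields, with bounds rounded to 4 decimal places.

df = n − k − 1 = 122 − 3 − 1 = 118.
t* = t_{0.025, 118} = 1.980272.
Margin = t* × SE = 1.980272 × 0.128 = 0.253475.
CI: -0.620 ± 0.253475 → (-0.8735, -0.3665).
With 95% confidence, each one-unit increase in number of form fields is associated with a change of between -0.8735 and -0.3665 % in website conversion rate, holding the other predictors fixed.

(-0.8735, -0.3665)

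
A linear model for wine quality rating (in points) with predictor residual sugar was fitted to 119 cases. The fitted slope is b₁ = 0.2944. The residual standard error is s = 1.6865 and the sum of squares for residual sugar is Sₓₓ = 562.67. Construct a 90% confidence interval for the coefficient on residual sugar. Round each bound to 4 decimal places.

(0.1765, 0.4123)

SE(b₁) = s/√Sₓₓ = 1.6865/√562.67 = 0.0710983.
df = n − 2 = 117.
t* = t_{0.05, 117} = 1.657982.
Margin = t* × SE = 1.657982 × 0.0710983 = 0.117880.
CI: 0.2944 ± 0.117880 → (0.1765, 0.4123).
With 90% confidence, each one-unit increase in residual sugar is associated with a change of between 0.1765 and 0.4123 points in wine quality rating.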